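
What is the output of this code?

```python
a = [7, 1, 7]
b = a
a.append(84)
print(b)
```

Key concept: basic list aliasing.
Step by step:
`a = [7, 1, 7]` → a = [7, 1, 7]
`b = a` → b = [7, 1, 7] (same object as a)
`a.append(84)` → a = [7, 1, 7, 84] (same object as b); b = [7, 1, 7, 84] (same object as a)
`print(b)` → prints [7, 1, 7, 84]

Answer: [7, 1, 7, 84]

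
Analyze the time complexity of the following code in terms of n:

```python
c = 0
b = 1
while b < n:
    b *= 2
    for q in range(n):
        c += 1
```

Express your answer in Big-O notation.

Each loop level contributes: log n × n. Multiplying the contributions gives O(n log n).

Answer: O(n log n)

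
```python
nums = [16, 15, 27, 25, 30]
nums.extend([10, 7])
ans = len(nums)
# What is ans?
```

Trace:
`nums = [16, 15, 27, 25, 30]` → nums = [16, 15, 27, 25, 30]
`nums.extend([10, 7])` → nums = [16, 15, 27, 25, 30, 10, 7]
`ans = len(nums)` → ans = 7
So ans = 7

Answer: 7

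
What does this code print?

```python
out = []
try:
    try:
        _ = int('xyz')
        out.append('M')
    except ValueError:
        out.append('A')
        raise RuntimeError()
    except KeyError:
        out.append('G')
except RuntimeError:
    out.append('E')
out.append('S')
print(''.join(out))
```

Execution trace: 'A' (inner except ValueError) → 'E' (outer except RuntimeError) → 'S' (after the try/except). Output: AES

Answer: AES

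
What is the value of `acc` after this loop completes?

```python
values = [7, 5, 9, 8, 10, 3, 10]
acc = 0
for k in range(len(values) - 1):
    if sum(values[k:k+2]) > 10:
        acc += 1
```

Count windows with sum > 10
`acc` takes the values: 0 → 1 → 2 → 3 → 4 → 5 → 6

Answer: 6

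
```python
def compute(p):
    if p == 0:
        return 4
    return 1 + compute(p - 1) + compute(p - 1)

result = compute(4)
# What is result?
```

compute(p) = 1 + 2·compute(p-1), compute(0)=4. Closed form: (4+1)·2^4 - 1 = 79.

Answer: 79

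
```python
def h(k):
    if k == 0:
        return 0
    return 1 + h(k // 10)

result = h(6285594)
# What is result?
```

Count of digits of 6285594: 7

Answer: 7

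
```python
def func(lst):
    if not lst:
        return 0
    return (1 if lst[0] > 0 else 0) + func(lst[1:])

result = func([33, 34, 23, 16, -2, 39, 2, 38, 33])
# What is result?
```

Count of positive elements in [33, 34, 23, 16, -2, 39, 2, 38, 33] = 8

Answer: 8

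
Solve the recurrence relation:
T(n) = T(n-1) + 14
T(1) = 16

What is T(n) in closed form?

Unrolling: T(n) = T(1) + 14·(n-1) = 16 + 14(n-1) = 14n + 2.

Answer: T(n) = 14n + 2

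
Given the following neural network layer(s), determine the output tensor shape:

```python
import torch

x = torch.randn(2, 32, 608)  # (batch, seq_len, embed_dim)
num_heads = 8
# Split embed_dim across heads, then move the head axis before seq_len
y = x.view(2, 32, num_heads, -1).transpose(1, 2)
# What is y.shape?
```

Input: (2, 32, 608) -> head_dim = 608 // 8 = 76; after view: (2, 32, 8, 76) -> after transpose(1, 2): (2, 8, 32, 76) -> Output: (2, 8, 32, 76)

Answer: (2, 8, 32, 76)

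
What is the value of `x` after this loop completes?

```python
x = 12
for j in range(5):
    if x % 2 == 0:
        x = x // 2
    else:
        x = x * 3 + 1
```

Collatz-style transformation from 12
`x` takes the values: 12 → 6 → 3 → 10 → 5 → 16

Answer: 16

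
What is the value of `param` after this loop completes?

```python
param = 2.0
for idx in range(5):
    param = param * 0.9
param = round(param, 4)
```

Exponential decay: 2.0 * 0.9^5
`param` takes the values: 2.0 → 1.8 → 1.62 → 1.458 → 1.3122 → 1.18098 → 1.181

Answer: 1.181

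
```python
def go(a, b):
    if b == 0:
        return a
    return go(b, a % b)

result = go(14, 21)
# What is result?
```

go(14, 21) -> go(21, 14) -> go(14, 7) -> go(7, 0) -> 7

Answer: 7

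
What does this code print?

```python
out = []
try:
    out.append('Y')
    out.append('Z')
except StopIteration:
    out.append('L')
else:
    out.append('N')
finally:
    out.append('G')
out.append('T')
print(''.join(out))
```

Execution trace: 'Y' (try body) → 'Z' (try body, no exception) → 'N' (else) → 'G' (finally) → 'T' (after the try/except). Output: YZNGT

Answer: YZNGT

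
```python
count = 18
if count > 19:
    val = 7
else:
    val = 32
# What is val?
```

Trace:
`count = 18` → count = 18
`if count > 19: ...` → count > 19 is False, take else branch → val = 32
So val = 32

Answer: 32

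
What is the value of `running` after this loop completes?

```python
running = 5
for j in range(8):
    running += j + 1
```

Start at 5, add 1 to 8 = 41
`running` takes the values: 5 → 6 → 8 → 11 → 15 → 20 → 26 → 33 → 41

Answer: 41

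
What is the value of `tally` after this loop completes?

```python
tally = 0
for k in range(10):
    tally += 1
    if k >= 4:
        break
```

Loop breaks when k reaches 4, tally is 5
`tally` takes the values: 0 → 1 → 2 → 3 → 4 → 5

Answer: 5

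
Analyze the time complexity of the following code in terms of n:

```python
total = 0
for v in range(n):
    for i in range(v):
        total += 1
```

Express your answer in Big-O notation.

Each loop level contributes: n × n. Multiplying the contributions gives O(n^2).

Answer: O(n^2)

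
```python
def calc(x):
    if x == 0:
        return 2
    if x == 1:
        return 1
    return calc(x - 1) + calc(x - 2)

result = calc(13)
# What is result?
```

Build up from base cases: calc(0)=2, calc(1)=1, calc(2)=3, calc(3)=4, calc(4)=7, calc(5)=11, calc(6)=18, ..., calc(13)=521

Answer: 521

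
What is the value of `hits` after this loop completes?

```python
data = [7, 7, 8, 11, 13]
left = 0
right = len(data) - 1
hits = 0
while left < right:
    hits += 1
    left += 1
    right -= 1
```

Iterations until pointers meet (list length 5)
`hits` takes the values: 0 → 1 → 2

Answer: 2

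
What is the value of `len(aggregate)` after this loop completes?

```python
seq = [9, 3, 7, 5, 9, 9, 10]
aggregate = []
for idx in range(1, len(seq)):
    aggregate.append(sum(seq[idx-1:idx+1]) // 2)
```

Number of 2-element averages
`aggregate` takes the values: [] → [6] → [6, 5] → [6, 5, 6] → [6, 5, 6, 7] → [6, 5, 6, 7, 9] → [6, 5, 6, 7, 9, 9]
So `len(aggregate)` = 6

Answer: 6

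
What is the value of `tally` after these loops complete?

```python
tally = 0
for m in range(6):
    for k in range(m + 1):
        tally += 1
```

Triangle: 1 + 2 + ... + 6
`tally` takes the values: 0 → 1 → 2 → 3 → 4 → 5 → 6 → 7 → 8 → 9 → 10 → 11 → 12 → 13 → 14 → 15 → 16 → 17 → 18 → 19 → 20 → 21

Answer: 21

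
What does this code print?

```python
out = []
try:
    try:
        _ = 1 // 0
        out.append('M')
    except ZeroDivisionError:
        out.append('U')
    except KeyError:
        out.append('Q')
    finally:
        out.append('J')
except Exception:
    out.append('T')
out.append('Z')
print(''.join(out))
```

Execution trace: 'U' (inner except ZeroDivisionError) → 'J' (inner finally) → 'Z' (after the try/except). Output: UJZ

Answer: UJZ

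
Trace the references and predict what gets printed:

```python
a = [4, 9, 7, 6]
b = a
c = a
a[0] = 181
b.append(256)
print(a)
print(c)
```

Key concept: multiple aliases.
Step by step:
`a = [4, 9, 7, 6]` → a = [4, 9, 7, 6]
`b = a` → b = [4, 9, 7, 6] (same object as a)
`c = a` → c = [4, 9, 7, 6] (same object as a, b)
`a[0] = 181` → a = [181, 9, 7, 6] (same object as b, c); b = [181, 9, 7, 6] (same object as a, c); c = [181, 9, 7, 6] (same object as a, b)
`b.append(256)` → a = [181, 9, 7, 6, 256] (same object as b, c); b = [181, 9, 7, 6, 256] (same object as a, c); c = [181, 9, 7, 6, 256] (same object as a, b)
`print(a)` → prints [181, 9, 7, 6, 256]
`print(c)` → prints [181, 9, 7, 6, 256]

Answer:
[181, 9, 7, 6, 256]
[181, 9, 7, 6, 256]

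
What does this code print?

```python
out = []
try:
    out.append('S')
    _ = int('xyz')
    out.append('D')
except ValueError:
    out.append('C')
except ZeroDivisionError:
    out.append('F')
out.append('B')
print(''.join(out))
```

Execution trace: 'S' (try body) → 'C' (except ValueError) → 'B' (after the try/except). Output: SCB

Answer: SCB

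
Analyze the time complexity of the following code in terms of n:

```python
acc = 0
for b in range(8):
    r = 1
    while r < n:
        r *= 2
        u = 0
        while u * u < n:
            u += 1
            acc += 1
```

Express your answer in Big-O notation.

Each loop level contributes: 1 × log n × √n. Multiplying the contributions gives O(√n log n).

Answer: O(√n log n)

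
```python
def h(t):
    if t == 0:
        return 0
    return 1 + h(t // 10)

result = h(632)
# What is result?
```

Count of digits of 632: 3

Answer: 3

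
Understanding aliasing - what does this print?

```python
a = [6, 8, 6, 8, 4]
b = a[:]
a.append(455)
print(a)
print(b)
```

Key concept: slice [:] creates copy.
Step by step:
`a = [6, 8, 6, 8, 4]` → a = [6, 8, 6, 8, 4]
`b = a[:]` → b = [6, 8, 6, 8, 4]
`a.append(455)` → a = [6, 8, 6, 8, 4, 455]
`print(a)` → prints [6, 8, 6, 8, 4, 455]
`print(b)` → prints [6, 8, 6, 8, 4]

Answer:
[6, 8, 6, 8, 4, 455]
[6, 8, 6, 8, 4]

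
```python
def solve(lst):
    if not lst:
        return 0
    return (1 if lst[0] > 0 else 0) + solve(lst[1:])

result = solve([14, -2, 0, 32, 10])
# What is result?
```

Count of positive elements in [14, -2, 0, 32, 10] = 3

Answer: 3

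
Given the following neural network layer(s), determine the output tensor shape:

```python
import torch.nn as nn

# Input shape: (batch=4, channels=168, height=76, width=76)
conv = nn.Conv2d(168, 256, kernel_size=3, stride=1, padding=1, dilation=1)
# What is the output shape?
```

Input: (4, 168, 76, 76) -> Output: (4, 256, 76, 76)

Answer: (4, 256, 76, 76)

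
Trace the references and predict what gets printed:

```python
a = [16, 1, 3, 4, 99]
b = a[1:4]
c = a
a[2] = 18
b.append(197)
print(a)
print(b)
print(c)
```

Key concept: slice vs alias.
Step by step:
`a = [16, 1, 3, 4, 99]` → a = [16, 1, 3, 4, 99]
`b = a[1:4]` → b = [1, 3, 4]
`c = a` → c = [16, 1, 3, 4, 99] (same object as a)
`a[2] = 18` → a = [16, 1, 18, 4, 99] (same object as c); c = [16, 1, 18, 4, 99] (same object as a)
`b.append(197)` → b = [1, 3, 4, 197]
`print(a)` → prints [16, 1, 18, 4, 99]
`print(b)` → prints [1, 3, 4, 197]
`print(c)` → prints [16, 1, 18, 4, 99]

Answer:
[16, 1, 18, 4, 99]
[1, 3, 4, 197]
[16, 1, 18, 4, 99]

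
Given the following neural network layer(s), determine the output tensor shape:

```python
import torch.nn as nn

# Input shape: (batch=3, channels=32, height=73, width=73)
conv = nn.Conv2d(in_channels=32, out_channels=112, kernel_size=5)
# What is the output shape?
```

Input: (3, 32, 73, 73) -> Output: (3, 112, 69, 69)

Answer: (3, 112, 69, 69)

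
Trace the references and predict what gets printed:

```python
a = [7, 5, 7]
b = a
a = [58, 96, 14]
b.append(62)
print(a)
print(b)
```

Key concept: rebinding vs mutation: a is rebound to a new list, b still points at the original.
Step by step:
`a = [7, 5, 7]` → a = [7, 5, 7]
`b = a` → b = [7, 5, 7] (same object as a)
`a = [58, 96, 14]` → a = [58, 96, 14]
`b.append(62)` → b = [7, 5, 7, 62]
`print(a)` → prints [58, 96, 14]
`print(b)` → prints [7, 5, 7, 62]

Answer:
[58, 96, 14]
[7, 5, 7, 62]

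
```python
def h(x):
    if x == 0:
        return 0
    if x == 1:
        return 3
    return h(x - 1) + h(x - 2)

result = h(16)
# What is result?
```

Build up from base cases: h(0)=0, h(1)=3, h(2)=3, h(3)=6, h(4)=9, h(5)=15, h(6)=24, ..., h(16)=2961

Answer: 2961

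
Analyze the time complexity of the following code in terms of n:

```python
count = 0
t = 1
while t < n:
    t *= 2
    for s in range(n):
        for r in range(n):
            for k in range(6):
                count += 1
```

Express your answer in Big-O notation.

Each loop level contributes: log n × n × n × 1. Multiplying the contributions gives O(n^2 log n).

Answer: O(n^2 log n)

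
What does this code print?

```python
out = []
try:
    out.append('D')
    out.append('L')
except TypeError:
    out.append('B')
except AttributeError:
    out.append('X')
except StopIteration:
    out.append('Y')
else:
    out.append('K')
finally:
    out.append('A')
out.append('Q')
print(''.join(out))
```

Execution trace: 'D' (try body) → 'L' (try body, no exception) → 'K' (else) → 'A' (finally) → 'Q' (after the try/except). Output: DLKAQ

Answer: DLKAQ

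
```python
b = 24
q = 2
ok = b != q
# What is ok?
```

Trace:
`b = 24` → b = 24
`q = 2` → q = 2
`ok = b != q` → ok = True
So ok = True

Answer: True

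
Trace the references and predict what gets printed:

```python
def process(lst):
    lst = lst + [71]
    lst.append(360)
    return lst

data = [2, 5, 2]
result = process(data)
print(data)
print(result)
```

Key concept: rebinding parameter vs mutation.
Step by step:
`data = [2, 5, 2]` → data = [2, 5, 2]
`result = process(data)` → result = [2, 5, 2, 71, 360]
`print(data)` → prints [2, 5, 2]
`print(result)` → prints [2, 5, 2, 71, 360]

Answer:
[2, 5, 2]
[2, 5, 2, 71, 360]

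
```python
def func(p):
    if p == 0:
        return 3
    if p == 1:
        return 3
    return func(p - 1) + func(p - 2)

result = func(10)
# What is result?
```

Build up from base cases: func(0)=3, func(1)=3, func(2)=6, func(3)=9, func(4)=15, func(5)=24, func(6)=39, ..., func(10)=267

Answer: 267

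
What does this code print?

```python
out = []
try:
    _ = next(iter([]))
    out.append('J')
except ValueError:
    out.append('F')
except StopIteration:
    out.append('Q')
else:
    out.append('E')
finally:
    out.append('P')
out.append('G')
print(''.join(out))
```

Execution trace: 'Q' (except StopIteration) → 'P' (finally) → 'G' (after the try/except). Output: QPG

Answer: QPG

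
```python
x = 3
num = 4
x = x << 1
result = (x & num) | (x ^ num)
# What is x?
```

Trace:
`x = 3` → x = 3
`num = 4` → num = 4
`x = x << 1` → x = 6
`result = (x & num) | (x ^ num)` → result = 6
So x = 6

Answer: 6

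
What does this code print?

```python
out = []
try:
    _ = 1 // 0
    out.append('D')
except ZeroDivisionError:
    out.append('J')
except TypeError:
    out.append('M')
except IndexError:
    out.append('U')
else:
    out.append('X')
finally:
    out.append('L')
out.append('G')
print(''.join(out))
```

Execution trace: 'J' (except ZeroDivisionError) → 'L' (finally) → 'G' (after the try/except). Output: JLG

Answer: JLG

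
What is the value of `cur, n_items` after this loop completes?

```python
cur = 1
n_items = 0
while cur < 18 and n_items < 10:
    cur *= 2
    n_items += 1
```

Double until >= 18 or 10 iterations
`cur, n_items` takes the values: (1, 0) → (2, 0) → (2, 1) → (4, 1) → (4, 2) → (8, 2) → (8, 3) → (16, 3) → (16, 4) → (32, 4) → (32, 5)

Answer: 32, 5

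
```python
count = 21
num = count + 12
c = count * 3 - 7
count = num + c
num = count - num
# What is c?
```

Trace:
`count = 21` → count = 21
`num = count + 12` → num = 33
`c = count * 3 - 7` → c = 56
`count = num + c` → count = 89
`num = count - num` → num = 56
So c = 56

Answer: 56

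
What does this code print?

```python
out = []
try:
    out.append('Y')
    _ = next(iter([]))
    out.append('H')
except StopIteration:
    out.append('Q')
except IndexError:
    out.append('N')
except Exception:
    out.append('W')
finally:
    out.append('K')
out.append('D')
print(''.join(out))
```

Execution trace: 'Y' (try body) → 'Q' (except StopIteration) → 'K' (finally) → 'D' (after the try/except). Output: YQKD

Answer: YQKD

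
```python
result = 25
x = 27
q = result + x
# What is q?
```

Trace:
`result = 25` → result = 25
`x = 27` → x = 27
`q = result + x` → q = 52
So q = 52

Answer: 52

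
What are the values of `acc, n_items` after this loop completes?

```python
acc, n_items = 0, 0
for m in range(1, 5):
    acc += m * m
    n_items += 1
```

Sum of squares and count
`acc, n_items` takes the values: (0, 0) → (1, 0) → (1, 1) → (5, 1) → (5, 2) → (14, 2) → (14, 3) → (30, 3) → (30, 4)

Answer: 30, 4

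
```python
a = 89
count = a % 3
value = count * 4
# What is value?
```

Trace:
`a = 89` → a = 89
`count = a % 3` → count = 2
`value = count * 4` → value = 8
So value = 8

Answer: 8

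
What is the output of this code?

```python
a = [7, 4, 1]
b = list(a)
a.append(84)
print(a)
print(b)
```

Key concept: list() constructor creates copy.
Step by step:
`a = [7, 4, 1]` → a = [7, 4, 1]
`b = list(a)` → b = [7, 4, 1]
`a.append(84)` → a = [7, 4, 1, 84]
`print(a)` → prints [7, 4, 1, 84]
`print(b)` → prints [7, 4, 1]

Answer:
[7, 4, 1, 84]
[7, 4, 1]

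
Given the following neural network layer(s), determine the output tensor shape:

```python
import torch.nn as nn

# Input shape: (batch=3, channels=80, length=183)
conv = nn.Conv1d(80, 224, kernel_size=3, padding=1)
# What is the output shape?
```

Input: (3, 80, 183) -> Output: (3, 224, 183)

Answer: (3, 224, 183)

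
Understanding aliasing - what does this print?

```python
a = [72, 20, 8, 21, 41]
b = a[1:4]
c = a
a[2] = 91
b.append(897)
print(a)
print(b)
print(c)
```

Key concept: slice vs alias.
Step by step:
`a = [72, 20, 8, 21, 41]` → a = [72, 20, 8, 21, 41]
`b = a[1:4]` → b = [20, 8, 21]
`c = a` → c = [72, 20, 8, 21, 41] (same object as a)
`a[2] = 91` → a = [72, 20, 91, 21, 41] (same object as c); c = [72, 20, 91, 21, 41] (same object as a)
`b.append(897)` → b = [20, 8, 21, 897]
`print(a)` → prints [72, 20, 91, 21, 41]
`print(b)` → prints [20, 8, 21, 897]
`print(c)` → prints [72, 20, 91, 21, 41]

Answer:
[72, 20, 91, 21, 41]
[20, 8, 21, 897]
[72, 20, 91, 21, 41]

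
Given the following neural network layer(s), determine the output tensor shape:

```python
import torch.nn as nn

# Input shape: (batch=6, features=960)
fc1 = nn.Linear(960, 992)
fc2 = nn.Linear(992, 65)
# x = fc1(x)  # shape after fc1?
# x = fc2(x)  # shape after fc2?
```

Input: (6, 960) -> after fc1: (6, 992) -> Output: (6, 65)

Answer: (6, 65)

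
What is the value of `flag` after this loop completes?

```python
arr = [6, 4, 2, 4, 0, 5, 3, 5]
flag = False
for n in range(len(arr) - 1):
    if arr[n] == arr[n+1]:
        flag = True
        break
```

Check consecutive duplicates in [6, 4, 2, 4, 0, 5, 3, 5]
`flag` takes the values: False

Answer: False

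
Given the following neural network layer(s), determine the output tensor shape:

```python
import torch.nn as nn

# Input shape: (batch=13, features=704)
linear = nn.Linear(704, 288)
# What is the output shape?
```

Input: (13, 704) -> Output: (13, 288)

Answer: (13, 288)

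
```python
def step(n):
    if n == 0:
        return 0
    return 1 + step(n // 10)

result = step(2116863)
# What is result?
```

Count of digits of 2116863: 7

Answer: 7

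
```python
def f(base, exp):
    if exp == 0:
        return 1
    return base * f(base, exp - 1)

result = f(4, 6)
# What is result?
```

f(4, 6) = 4 * 4 * 4 * 4 * 4 * 4 = 4096

Answer: 4096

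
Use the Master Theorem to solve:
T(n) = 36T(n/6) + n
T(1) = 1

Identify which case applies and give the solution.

a=36, b=6, f(n)=n. log_6(36) = 2. Since c=1 < 2, Case 1 applies: T(n) = Θ(n^log_b(a)) = O(n^2).

Answer: O(n^2) - Case 1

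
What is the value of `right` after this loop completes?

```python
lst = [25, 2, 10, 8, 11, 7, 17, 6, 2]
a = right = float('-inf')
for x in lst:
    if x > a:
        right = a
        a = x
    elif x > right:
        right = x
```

Second largest (with repeats) in [25, 2, 10, 8, 11, 7, 17, 6, 2]
`right` takes the values: -inf → 2 → 10 → 11 → 17

Answer: 17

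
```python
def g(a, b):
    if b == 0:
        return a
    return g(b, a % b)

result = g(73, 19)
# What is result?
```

g(73, 19) -> g(19, 16) -> g(16, 3) -> g(3, 1) -> g(1, 0) -> 1

Answer: 1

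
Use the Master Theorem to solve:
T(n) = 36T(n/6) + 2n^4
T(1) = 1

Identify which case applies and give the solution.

a=36, b=6, f(n)=2n^4. log_6(36) = 2. Since c=4 > 2 and the regularity condition holds (36(n/6)^4 = (36/6^4)n^4 with 36/6^4 < 1), Case 3 applies: T(n) = Θ(f(n)) = O(n^4).

Answer: O(n^4) - Case 3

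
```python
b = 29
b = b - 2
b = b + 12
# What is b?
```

Trace:
`b = 29` → b = 29
`b = b - 2` → b = 27
`b = b + 12` → b = 39
So b = 39

Answer: 39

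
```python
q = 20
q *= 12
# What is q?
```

Trace:
`q = 20` → q = 20
`q *= 12` → q = 240
So q = 240

Answer: 240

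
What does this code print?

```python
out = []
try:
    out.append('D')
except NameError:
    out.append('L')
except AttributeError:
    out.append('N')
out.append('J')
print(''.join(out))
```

Execution trace: 'D' (try body, no exception) → 'J' (after the try/except). Output: DJ

Answer: DJ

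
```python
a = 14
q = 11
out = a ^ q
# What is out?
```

Trace:
`a = 14` → a = 14
`q = 11` → q = 11
`out = a ^ q` → out = 5
So out = 5

Answer: 5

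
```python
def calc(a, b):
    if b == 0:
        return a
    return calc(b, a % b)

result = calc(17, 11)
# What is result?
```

calc(17, 11) -> calc(11, 6) -> calc(6, 5) -> calc(5, 1) -> calc(1, 0) -> 1

Answer: 1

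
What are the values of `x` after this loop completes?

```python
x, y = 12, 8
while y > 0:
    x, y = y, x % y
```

GCD of 12 and 8
`x` takes the values: 12 → 8 → 4

Answer: 4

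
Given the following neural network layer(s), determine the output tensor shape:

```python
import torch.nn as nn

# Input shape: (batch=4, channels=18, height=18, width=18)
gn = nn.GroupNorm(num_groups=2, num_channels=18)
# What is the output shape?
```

Input: (4, 18, 18, 18) -> Output: (4, 18, 18, 18)

Answer: (4, 18, 18, 18)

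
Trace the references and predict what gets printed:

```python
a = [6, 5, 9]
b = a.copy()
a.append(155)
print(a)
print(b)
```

Key concept: list.copy() creates independent copy.
Step by step:
`a = [6, 5, 9]` → a = [6, 5, 9]
`b = a.copy()` → b = [6, 5, 9]
`a.append(155)` → a = [6, 5, 9, 155]
`print(a)` → prints [6, 5, 9, 155]
`print(b)` → prints [6, 5, 9]

Answer:
[6, 5, 9, 155]
[6, 5, 9]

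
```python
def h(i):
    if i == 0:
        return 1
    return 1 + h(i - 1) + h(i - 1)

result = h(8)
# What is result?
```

h(i) = 1 + 2·h(i-1), h(0)=1. Closed form: (1+1)·2^8 - 1 = 511.

Answer: 511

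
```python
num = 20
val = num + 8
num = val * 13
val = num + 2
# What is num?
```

Trace:
`num = 20` → num = 20
`val = num + 8` → val = 28
`num = val * 13` → num = 364
`val = num + 2` → val = 366
So num = 364

Answer: 364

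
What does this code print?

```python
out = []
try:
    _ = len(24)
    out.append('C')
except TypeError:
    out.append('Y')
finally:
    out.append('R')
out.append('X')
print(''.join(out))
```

Execution trace: 'Y' (except TypeError) → 'R' (finally) → 'X' (after the try/except). Output: YRX

Answer: YRX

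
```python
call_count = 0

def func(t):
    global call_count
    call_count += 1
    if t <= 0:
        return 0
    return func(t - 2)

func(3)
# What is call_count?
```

Linear recursion stepping by 2: 3 calls from t=3 down to ≤0.

Answer: 3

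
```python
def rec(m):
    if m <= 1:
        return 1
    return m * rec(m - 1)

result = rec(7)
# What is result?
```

rec(7) = 7 * 6 * 5 * 4 * 3 * 2 * 1 = 5040

Answer: 5040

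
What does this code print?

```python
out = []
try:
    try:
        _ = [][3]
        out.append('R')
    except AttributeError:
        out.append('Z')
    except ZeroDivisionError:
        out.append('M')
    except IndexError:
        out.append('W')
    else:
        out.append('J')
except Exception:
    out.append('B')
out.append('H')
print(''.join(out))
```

Execution trace: 'W' (inner except IndexError) → 'H' (after the try/except). Output: WH

Answer: WH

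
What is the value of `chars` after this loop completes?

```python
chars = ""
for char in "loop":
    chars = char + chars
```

Reverse 'loop'
`chars` takes the values: "" → "l" → "ol" → "ool" → "pool"

Answer: "pool"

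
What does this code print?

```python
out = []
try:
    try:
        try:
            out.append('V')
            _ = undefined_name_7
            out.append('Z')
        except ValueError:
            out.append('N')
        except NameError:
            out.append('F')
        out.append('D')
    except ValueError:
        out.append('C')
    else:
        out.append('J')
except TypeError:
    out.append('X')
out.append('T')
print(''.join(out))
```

Execution trace: 'V' (inner try body) → 'F' (inner except NameError) → 'D' (try body, no exception) → 'J' (else) → 'T' (after the try/except). Output: VFDJT

Answer: VFDJT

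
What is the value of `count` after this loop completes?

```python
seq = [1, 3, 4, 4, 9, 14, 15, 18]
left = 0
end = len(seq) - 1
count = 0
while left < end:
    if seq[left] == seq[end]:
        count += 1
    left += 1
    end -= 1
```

Count matching pairs from ends
`count` takes the values: 0

Answer: 0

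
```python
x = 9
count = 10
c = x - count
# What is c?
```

Trace:
`x = 9` → x = 9
`count = 10` → count = 10
`c = x - count` → c = -1
So c = -1

Answer: -1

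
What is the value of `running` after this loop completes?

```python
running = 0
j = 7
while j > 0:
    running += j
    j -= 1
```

Sum 7 down to 1
`running` takes the values: 0 → 7 → 13 → 18 → 22 → 25 → 27 → 28

Answer: 28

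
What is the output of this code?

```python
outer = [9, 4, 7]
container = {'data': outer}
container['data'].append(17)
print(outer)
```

Key concept: dict holds reference to list.
Step by step:
`outer = [9, 4, 7]` → outer = [9, 4, 7]
`container = {'data': outer}` → container = {'data': [9, 4, 7]}
`container['data'].append(17)` → outer = [9, 4, 7, 17]; container = {'data': [9, 4, 7, 17]}
`print(outer)` → prints [9, 4, 7, 17]

Answer: [9, 4, 7, 17]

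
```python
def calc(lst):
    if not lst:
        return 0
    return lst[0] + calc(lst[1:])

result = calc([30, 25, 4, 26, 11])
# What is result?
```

30 + 25 + 4 + 26 + 11 + 0 = 96

Answer: 96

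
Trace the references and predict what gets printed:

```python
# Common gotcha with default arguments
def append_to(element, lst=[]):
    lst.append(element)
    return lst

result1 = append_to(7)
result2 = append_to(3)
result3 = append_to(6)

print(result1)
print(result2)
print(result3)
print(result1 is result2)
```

Key concept: mutable default argument gotcha.
Step by step:
`result1 = append_to(7)` → result1 = [7]
`result2 = append_to(3)` → result1 = [7, 3] (same object as result2); result2 = [7, 3] (same object as result1)
`result3 = append_to(6)` → result1 = [7, 3, 6] (same object as result2, result3); result2 = [7, 3, 6] (same object as result1, result3); result3 = [7, 3, 6] (same object as result1, result2)
`print(result1)` → prints [7, 3, 6]
`print(result2)` → prints [7, 3, 6]
`print(result3)` → prints [7, 3, 6]
`print(result1 is result2)` → prints True

Answer:
[7, 3, 6]
[7, 3, 6]
[7, 3, 6]
True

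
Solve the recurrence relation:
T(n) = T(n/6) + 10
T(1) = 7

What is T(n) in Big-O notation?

Each step divides n by 6 and adds 10. After log_6(n) steps we reach T(1)=7. So T(n) = 10·log_6(n) + 7 = O(log n).

Answer: O(log n)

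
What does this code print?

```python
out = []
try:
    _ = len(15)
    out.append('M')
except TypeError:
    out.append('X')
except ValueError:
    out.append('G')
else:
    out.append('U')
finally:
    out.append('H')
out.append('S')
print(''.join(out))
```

Execution trace: 'X' (except TypeError) → 'H' (finally) → 'S' (after the try/except). Output: XHS

Answer: XHS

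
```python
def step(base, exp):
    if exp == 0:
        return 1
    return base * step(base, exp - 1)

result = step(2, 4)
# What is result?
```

step(2, 4) = 2 * 2 * 2 * 2 = 16

Answer: 16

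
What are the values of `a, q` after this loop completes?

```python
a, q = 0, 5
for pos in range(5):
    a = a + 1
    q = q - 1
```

a goes 0→5, q goes 5→0
`a, q` takes the values: (0, 5) → (1, 5) → (1, 4) → (2, 4) → (2, 3) → (3, 3) → (3, 2) → (4, 2) → (4, 1) → (5, 1) → (5, 0)

Answer: 5, 0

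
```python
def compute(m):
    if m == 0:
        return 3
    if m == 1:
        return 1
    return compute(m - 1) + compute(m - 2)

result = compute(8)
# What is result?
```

Build up from base cases: compute(0)=3, compute(1)=1, compute(2)=4, compute(3)=5, compute(4)=9, compute(5)=14, compute(6)=23, ..., compute(8)=60

Answer: 60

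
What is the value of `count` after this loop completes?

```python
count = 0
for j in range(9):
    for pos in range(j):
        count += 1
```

Triangle number: 0+1+2+...+8
`count` takes the values: 0 → 1 → 2 → 3 → 4 → 5 → 6 → 7 → 8 → 9 → 10 → 11 → 12 → 13 → 14 → 15 → 16 → 17 → 18 → 19 → 20 → 21 → 22 → 23 → 24 → 25 → 26 → 27 → 28 → 29 → 30 → 31 → 32 → 33 → 34 → 35 → 36

Answer: 36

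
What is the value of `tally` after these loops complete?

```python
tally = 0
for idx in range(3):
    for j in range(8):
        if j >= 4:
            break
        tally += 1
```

Inner breaks at 4, outer runs 3 times
`tally` takes the values: 0 → 1 → 2 → 3 → 4 → 5 → 6 → 7 → 8 → 9 → 10 → 11 → 12

Answer: 12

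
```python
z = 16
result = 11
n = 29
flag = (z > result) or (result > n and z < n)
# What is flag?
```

Trace:
`z = 16` → z = 16
`result = 11` → result = 11
`n = 29` → n = 29
`flag = (z > result) or (result > n and z < n)` → flag = True
So flag = True

Answer: True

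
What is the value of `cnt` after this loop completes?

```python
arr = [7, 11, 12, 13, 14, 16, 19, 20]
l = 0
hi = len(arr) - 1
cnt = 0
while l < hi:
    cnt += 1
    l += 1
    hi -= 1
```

Iterations until pointers meet (list length 8)
`cnt` takes the values: 0 → 1 → 2 → 3 → 4

Answer: 4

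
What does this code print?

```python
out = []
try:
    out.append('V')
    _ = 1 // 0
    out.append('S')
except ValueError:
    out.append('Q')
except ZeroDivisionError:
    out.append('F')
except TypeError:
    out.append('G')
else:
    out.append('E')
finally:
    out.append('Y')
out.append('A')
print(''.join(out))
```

Execution trace: 'V' (try body) → 'F' (except ZeroDivisionError) → 'Y' (finally) → 'A' (after the try/except). Output: VFYA

Answer: VFYA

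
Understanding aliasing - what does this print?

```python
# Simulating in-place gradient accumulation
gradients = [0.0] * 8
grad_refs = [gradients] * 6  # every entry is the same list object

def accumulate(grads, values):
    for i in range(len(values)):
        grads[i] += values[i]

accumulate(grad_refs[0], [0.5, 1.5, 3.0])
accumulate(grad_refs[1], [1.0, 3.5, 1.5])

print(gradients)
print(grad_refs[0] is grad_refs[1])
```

Key concept: gradient accumulation aliasing.
Step by step:
`gradients = [0.0] * 8` → gradients = [0.0, 0.0, 0.0, 0.0, 0.0, 0.0, 0.0, 0.0]
`grad_refs = [gradients] * 6` → grad_refs = [[0.0, 0.0, 0.0, 0.0, 0.0, 0.0, 0.0, 0.0], [0.0, 0.0, 0.0, 0.0, 0.0, 0.0, 0.0, 0.0], [0.0, 0.0, 0.0, 0.0, 0.0, 0.0, 0.0, 0.0], [0.0, 0.0, 0.0, 0.0, 0.0, 0.0, 0.0, 0.0], [0.0, 0.0, 0.0, 0.0, 0.0, 0.0, 0.0, 0.0], [0.0, 0.0, 0.0, 0.0, 0.0, 0.0, 0.0, 0.0]]
`accumulate(grad_refs[0], [0.5, 1.5, 3.0])` → gradients = [0.5, 1.5, 3.0, 0.0, 0.0, 0.0, 0.0, 0.0]; grad_refs = [[0.5, 1.5, 3.0, 0.0, 0.0, 0.0, 0.0, 0.0], [0.5, 1.5, 3.0, 0.0, 0.0, 0.0, 0.0, 0.0], [0.5, 1.5, 3.0, 0.0, 0.0, 0.0, 0.0, 0.0], [0.5, 1.5, 3.0, 0.0, 0.0, 0.0, 0.0, 0.0], [0.5, 1.5, 3.0, 0.0, 0.0, 0.0, 0.0, 0.0], [0.5, 1.5, 3.0, 0.0, 0.0, 0.0, 0.0, 0.0]]
`accumulate(grad_refs[1], [1.0, 3.5, 1.5])` → gradients = [1.5, 5.0, 4.5, 0.0, 0.0, 0.0, 0.0, 0.0]; grad_refs = [[1.5, 5.0, 4.5, 0.0, 0.0, 0.0, 0.0, 0.0], [1.5, 5.0, 4.5, 0.0, 0.0, 0.0, 0.0, 0.0], [1.5, 5.0, 4.5, 0.0, 0.0, 0.0, 0.0, 0.0], [1.5, 5.0, 4.5, 0.0, 0.0, 0.0, 0.0, 0.0], [1.5, 5.0, 4.5, 0.0, 0.0, 0.0, 0.0, 0.0], [1.5, 5.0, 4.5, 0.0, 0.0, 0.0, 0.0, 0.0]]
`print(gradients)` → prints [1.5, 5.0, 4.5, 0.0, 0.0, 0.0, 0.0, 0.0]
`print(grad_refs[0] is grad_refs[1])` → prints True

Answer:
[1.5, 5.0, 4.5, 0.0, 0.0, 0.0, 0.0, 0.0]
True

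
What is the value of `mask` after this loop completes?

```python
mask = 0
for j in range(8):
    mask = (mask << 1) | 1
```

Build 8 consecutive 1-bits: 0b11111111
`mask` takes the values: 0 → 1 → 3 → 7 → 15 → 31 → 63 → 127 → 255

Answer: 255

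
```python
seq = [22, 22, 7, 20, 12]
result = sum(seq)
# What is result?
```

Trace:
`seq = [22, 22, 7, 20, 12]` → seq = [22, 22, 7, 20, 12]
`result = sum(seq)` → result = 83
So result = 83

Answer: 83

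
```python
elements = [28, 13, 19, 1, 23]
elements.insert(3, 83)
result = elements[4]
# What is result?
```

Trace:
`elements = [28, 13, 19, 1, 23]` → elements = [28, 13, 19, 1, 23]
`elements.insert(3, 83)` → elements = [28, 13, 19, 83, 1, 23]
`result = elements[4]` → result = 1
So result = 1

Answer: 1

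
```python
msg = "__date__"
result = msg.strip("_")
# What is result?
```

Trace:
`msg = "__date__"` → msg = '__date__'
`result = msg.strip("_")` → result = 'date'
So result = 'date'

Answer: 'date'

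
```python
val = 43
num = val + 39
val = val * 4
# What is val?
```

Trace:
`val = 43` → val = 43
`num = val + 39` → num = 82
`val = val * 4` → val = 172
So val = 172

Answer: 172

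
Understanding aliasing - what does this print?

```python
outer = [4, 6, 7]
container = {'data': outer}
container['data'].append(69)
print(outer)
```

Key concept: dict holds reference to list.
Step by step:
`outer = [4, 6, 7]` → outer = [4, 6, 7]
`container = {'data': outer}` → container = {'data': [4, 6, 7]}
`container['data'].append(69)` → outer = [4, 6, 7, 69]; container = {'data': [4, 6, 7, 69]}
`print(outer)` → prints [4, 6, 7, 69]

Answer: [4, 6, 7, 69]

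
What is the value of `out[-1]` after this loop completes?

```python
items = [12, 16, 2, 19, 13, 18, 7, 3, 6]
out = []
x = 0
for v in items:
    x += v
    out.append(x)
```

Cumulative sum ends at 96
`out` takes the values: [] → [12] → [12, 28] → [12, 28, 30] → [12, 28, 30, 49] → [12, 28, 30, 49, 62] → [12, 28, 30, 49, 62, 80] → [12, 28, 30, 49, 62, 80, 87] → [12, 28, 30, 49, 62, 80, 87, 90] → [12, 28, 30, 49, 62, 80, 87, 90, 96]
So `out[-1]` = 96

Answer: 96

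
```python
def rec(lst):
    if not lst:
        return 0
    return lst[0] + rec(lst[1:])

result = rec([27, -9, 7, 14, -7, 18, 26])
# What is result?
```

27 + (-9) + 7 + 14 + (-7) + 18 + 26 + 0 = 76

Answer: 76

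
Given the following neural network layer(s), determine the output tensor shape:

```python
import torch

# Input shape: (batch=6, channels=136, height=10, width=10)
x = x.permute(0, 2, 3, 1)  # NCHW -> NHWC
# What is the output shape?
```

Input: (6, 136, 10, 10) -> Output: (6, 10, 10, 136)

Answer: (6, 10, 10, 136)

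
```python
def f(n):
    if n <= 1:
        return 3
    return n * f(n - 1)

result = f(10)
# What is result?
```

f(10) = 10 * 9 * 8 * 7 * 6 * 5 * 4 * 3 * 2 * 3 = 10886400

Answer: 10886400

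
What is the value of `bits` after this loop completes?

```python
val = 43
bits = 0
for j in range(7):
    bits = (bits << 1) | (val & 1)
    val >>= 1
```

Reverse lowest 7 bits of 43
`bits` takes the values: 0 → 1 → 3 → 6 → 13 → 26 → 53 → 106

Answer: 106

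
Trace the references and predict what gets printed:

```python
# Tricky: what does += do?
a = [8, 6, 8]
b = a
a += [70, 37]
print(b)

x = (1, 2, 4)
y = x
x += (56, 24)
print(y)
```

Key concept: += behavior differs for mutable vs immutable.
Step by step:
`a = [8, 6, 8]` → a = [8, 6, 8]
`b = a` → b = [8, 6, 8] (same object as a)
`a += [70, 37]` → a = [8, 6, 8, 70, 37] (same object as b); b = [8, 6, 8, 70, 37] (same object as a)
`print(b)` → prints [8, 6, 8, 70, 37]
`x = (1, 2, 4)` → x = (1, 2, 4)
`y = x` → y = (1, 2, 4)
`x += (56, 24)` → x = (1, 2, 4, 56, 24)
`print(y)` → prints (1, 2, 4)

Answer:
[8, 6, 8, 70, 37]
(1, 2, 4)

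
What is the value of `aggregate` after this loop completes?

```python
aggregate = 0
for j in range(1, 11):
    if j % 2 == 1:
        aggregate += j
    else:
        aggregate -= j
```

Add odd, subtract even
`aggregate` takes the values: 0 → 1 → -1 → 2 → -2 → 3 → -3 → 4 → -4 → 5 → -5

Answer: -5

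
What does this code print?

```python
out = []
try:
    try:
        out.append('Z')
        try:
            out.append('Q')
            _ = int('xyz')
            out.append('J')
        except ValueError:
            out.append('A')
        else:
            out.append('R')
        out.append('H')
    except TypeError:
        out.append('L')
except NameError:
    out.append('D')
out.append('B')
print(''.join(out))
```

Execution trace: 'Z' (try body) → 'Q' (inner try body) → 'A' (inner except ValueError) → 'H' (try body, no exception) → 'B' (after the try/except). Output: ZQAHB

Answer: ZQAHB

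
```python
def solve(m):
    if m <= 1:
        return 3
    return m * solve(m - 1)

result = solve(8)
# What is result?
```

solve(8) = 8 * 7 * 6 * 5 * 4 * 3 * 2 * 3 = 120960

Answer: 120960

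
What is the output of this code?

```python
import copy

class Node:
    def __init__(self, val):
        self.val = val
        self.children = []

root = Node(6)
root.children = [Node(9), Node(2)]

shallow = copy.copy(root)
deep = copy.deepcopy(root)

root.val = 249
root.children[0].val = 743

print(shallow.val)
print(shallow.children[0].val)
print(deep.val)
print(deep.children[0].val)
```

Key concept: deep copy with custom objects.
Step by step:
`root = Node(6)` → root = Node(val=6, children=[])
`root.children = [Node(9), Node(2)]` → root = Node(val=6, children=[Node(val=9, children=[]), Node(val=2, children=[])])
`shallow = copy.copy(root)` → shallow = Node(val=6, children=[Node(val=9, children=[]), Node(val=2, children=[])])
`deep = copy.deepcopy(root)` → deep = Node(val=6, children=[Node(val=9, children=[]), Node(val=2, children=[])])
`root.val = 249` → root = Node(val=249, children=[Node(val=9, children=[]), Node(val=2, children=[])])
`root.children[0].val = 743` → root = Node(val=249, children=[Node(val=743, children=[]), Node(val=2, children=[])]); shallow = Node(val=6, children=[Node(val=743, children=[]), Node(val=2, children=[])])
`print(shallow.val)` → prints 6
`print(shallow.children[0].val)` → prints 743
`print(deep.val)` → prints 6
`print(deep.children[0].val)` → prints 9

Answer:
6
743
6
9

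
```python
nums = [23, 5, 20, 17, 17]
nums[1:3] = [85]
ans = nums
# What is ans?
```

Trace:
`nums = [23, 5, 20, 17, 17]` → nums = [23, 5, 20, 17, 17]
`nums[1:3] = [85]` → nums = [23, 85, 17, 17]
`ans = nums` → ans = [23, 85, 17, 17]
So ans = [23, 85, 17, 17]

Answer: [23, 85, 17, 17]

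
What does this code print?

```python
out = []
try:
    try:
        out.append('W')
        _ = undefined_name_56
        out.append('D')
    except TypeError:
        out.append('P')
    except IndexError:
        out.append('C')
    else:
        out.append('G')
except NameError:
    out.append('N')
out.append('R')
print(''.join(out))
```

Execution trace: 'W' (try body) → 'N' (outer except NameError) → 'R' (after the try/except). Output: WNR

Answer: WNR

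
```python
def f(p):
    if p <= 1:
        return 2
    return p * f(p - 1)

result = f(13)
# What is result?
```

f(13) = 13 * 12 * 11 * 10 * 9 * 8 * 7 * 6 * 5 * 4 * 3 * 2 * 2 = 12454041600

Answer: 12454041600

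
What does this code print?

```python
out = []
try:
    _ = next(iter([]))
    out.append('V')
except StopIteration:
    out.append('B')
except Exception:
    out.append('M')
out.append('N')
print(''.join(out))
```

Execution trace: 'B' (except StopIteration) → 'N' (after the try/except). Output: BN

Answer: BN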